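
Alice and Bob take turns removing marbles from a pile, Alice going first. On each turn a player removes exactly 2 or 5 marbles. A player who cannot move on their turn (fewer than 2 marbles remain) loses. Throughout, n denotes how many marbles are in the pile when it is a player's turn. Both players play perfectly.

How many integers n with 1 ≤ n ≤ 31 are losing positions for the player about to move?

13

Use the standard recursion: the mover loses at a terminal position; elsewhere, the mover wins exactly when some move hands the opponent an L position.
n=0: no move → L
n=1: no move → L
n=2: reaches L-position 0 → W
n=3: reaches L-position 1 → W
n=4: only reaches 2(W), which is W → L
n=5: reaches L-position 0 → W
n=6: reaches L-position 4 → W
n=7: only reaches 5(W), 2(W), all W → L
n=8: only reaches 6(W), 3(W), all W → L
n=9: reaches L-position 7 → W
n=10: reaches L-position 8 → W
n=11: only reaches 9(W), 6(W), all W → L
n=12: reaches L-position 7 → W
n=13: reaches L-position 11 → W
n=14: only reaches 12(W), 9(W), all W → L
n=15: only reaches 13(W), 10(W), all W → L
n=16: reaches L-position 14 → W
n=17: reaches L-position 15 → W
n=18: only reaches 16(W), 13(W), all W → L
n=19: reaches L-position 14 → W
n=20: reaches L-position 18 → W
n=21: only reaches 19(W), 16(W), all W → L
n=22: only reaches 20(W), 17(W), all W → L
n=23: reaches L-position 21 → W
n=24: reaches L-position 22 → W
n=25: only reaches 23(W), 20(W), all W → L
n=26: reaches L-position 21 → W
n=27: reaches L-position 25 → W
n=28: only reaches 26(W), 23(W), all W → L
n=29: only reaches 27(W), 24(W), all W → L
n=30: reaches L-position 28 → W
n=31: reaches L-position 29 → W
L entries with 1 ≤ n ≤ 31 (n=0 is outside the asked range and is not counted): n = 1, 4, 7, 8, 11, 14, 15, 18, 21, 22, 25, 28, 29; that makes 13.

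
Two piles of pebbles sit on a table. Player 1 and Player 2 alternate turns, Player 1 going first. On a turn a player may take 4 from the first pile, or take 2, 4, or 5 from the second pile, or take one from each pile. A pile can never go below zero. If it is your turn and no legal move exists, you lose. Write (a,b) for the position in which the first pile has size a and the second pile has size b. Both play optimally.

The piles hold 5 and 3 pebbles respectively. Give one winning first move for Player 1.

Work bottom-up. With no move the player to move loses. Otherwise the position is W if at least one move leads to an L position for the opponent, and L if every move leads to a W.
No move ever increases a pile, so every position that can arise here has a ≤ 5 and b ≤ 3; it is enough to label the cells with 0 ≤ a ≤ 5 and 0 ≤ b ≤ 3.
Every move lowers a or b (never raises either), so fill the grid row by row in increasing a, and left to right within a row: each cell's successors are then already labelled.
      b=0  b=1  b=2  b=3
a=0:    L    L    W    W
a=1:    L    W    W    L
a=2:    L    W    W    L
a=3:    L    W    W    L
a=4:    W    W    L    L
a=5:    W    L    L    W
Cells with no legal move (terminal, hence L): (0,0), (0,1), (1,0), (2,0), (3,0).
The remaining L cells, each justified by listing all of its moves:
(1,3): moves to (1,1)(W), (0,2)(W); every one is W ⇒ L
(2,3): moves to (2,1)(W), (1,2)(W); every one is W ⇒ L
(3,3): moves to (3,1)(W), (2,2)(W); every one is W ⇒ L
(4,2): moves to (0,2)(W), (4,0)(W), (3,1)(W); every one is W ⇒ L
(4,3): moves to (0,3)(W), (4,1)(W), (3,2)(W); every one is W ⇒ L
(5,1): moves to (1,1)(W), (4,0)(W); every one is W ⇒ L
(5,2): moves to (1,2)(W), (5,0)(W), (4,1)(W); every one is W ⇒ L
Every other cell has at least one move into one of the L cells above, so it is W.
From (5,3), the L positions reachable in one move are: (1,3), (5,1), (4,2). Any move reaching one of these is winning.

Move to (1,3).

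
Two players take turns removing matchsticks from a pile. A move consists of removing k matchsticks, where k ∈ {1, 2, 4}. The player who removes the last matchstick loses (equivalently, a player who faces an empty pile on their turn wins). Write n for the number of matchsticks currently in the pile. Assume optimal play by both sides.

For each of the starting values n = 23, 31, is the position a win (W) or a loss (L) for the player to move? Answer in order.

23: W, 31: L

Classify positions by backward induction: terminal positions (no move available) are W. From any other position, the mover wins iff some move reaches an L.
n=0: no move; the opponent has just taken the last matchstick and therefore loses → W
n=1: →0(W) only, which is W, so L
n=2: →1(L), so W
n=3: →1(L), so W
n=4: →3(W), 2(W), 0(W) — all W, so L
n=5: →4(L), so W
n=6: →4(L), so W
n=7: →6(W), 5(W), 3(W) — all W, so L
n=8: →7(L), so W
n=9: →7(L), so W
n=10: →9(W), 8(W), 6(W) — all W, so L
n=11: →10(L), so W
n=12: →10(L), so W
n=13: →12(W), 11(W), 9(W) — all W, so L
n=14: →13(L), so W
n=15: →13(L), so W
n=16: →15(W), 14(W), 12(W) — all W, so L
n=17: →16(L), so W
n=18: →16(L), so W
n=19: →18(W), 17(W), 15(W) — all W, so L
n=20: →19(L), so W
n=21: →19(L), so W
n=22: →21(W), 20(W), 18(W) — all W, so L
n=23: →22(L), so W
n=24: →22(L), so W
n=25: →24(W), 23(W), 21(W) — all W, so L
n=26: →25(L), so W
n=27: →25(L), so W
n=28: →27(W), 26(W), 24(W) — all W, so L
n=29: →28(L), so W
n=30: →28(L), so W
n=31: →30(W), 29(W), 27(W) — all W, so L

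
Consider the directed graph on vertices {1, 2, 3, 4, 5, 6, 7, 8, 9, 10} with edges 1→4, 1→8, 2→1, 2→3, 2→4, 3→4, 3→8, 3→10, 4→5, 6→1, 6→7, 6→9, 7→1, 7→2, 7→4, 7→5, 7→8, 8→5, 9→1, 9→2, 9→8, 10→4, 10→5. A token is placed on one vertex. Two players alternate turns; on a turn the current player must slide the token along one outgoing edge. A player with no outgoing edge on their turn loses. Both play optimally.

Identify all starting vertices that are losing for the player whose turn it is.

1, 3, 5

Use the standard recursion: the mover loses at a terminal position; elsewhere, the mover wins exactly when some move hands the opponent an L position.
Every edge goes from a vertex to one that appears earlier in the order 5, 4, 10, 8, 3, 1, 2, 7, 9, 6, so processing vertices in that order labels each vertex after all of its successors.
5: no outgoing edge → L
4: W (go to 5, an L position)
10: W (go to 5, an L position)
8: W (go to 5, an L position)
3: L (options 8(W), 10(W), 4(W) are all W)
1: L (options 8(W), 4(W) are all W)
2: W (go to 1, an L position)
7: W (go to 1, an L position)
9: W (go to 1, an L position)
6: W (go to 1, an L position)
Reading off the rows marked L gives the requested list; there are 3 such vertices.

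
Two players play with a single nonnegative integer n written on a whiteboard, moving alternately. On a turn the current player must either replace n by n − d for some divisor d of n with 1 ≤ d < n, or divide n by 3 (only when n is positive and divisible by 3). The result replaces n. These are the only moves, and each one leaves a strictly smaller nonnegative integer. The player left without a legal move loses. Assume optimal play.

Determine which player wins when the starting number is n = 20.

Work bottom-up. With no move the player to move loses. Otherwise the position is W if at least one move leads to an L position for the opponent, and L if every move leads to a W.
n=0: no move → L
n=1: no move → L
n=2: can move to 1, which is L ⇒ W
n=3: can move to 1, which is L ⇒ W
n=4: moves to 2(W), 3(W); every one is W ⇒ L
n=5: can move to 4, which is L ⇒ W
n=6: can move to 4, which is L ⇒ W
n=7: the only move is to 6(W), a W ⇒ L
n=8: can move to 4, which is L ⇒ W
n=9: moves to 3(W), 6(W), 8(W); every one is W ⇒ L
n=10: can move to 9, which is L ⇒ W
n=11: the only move is to 10(W), a W ⇒ L
n=12: can move to 4, which is L ⇒ W
n=13: the only move is to 12(W), a W ⇒ L
n=14: can move to 7, which is L ⇒ W
n=15: moves to 5(W), 10(W), 12(W), 14(W); every one is W ⇒ L
n=16: can move to 15, which is L ⇒ W
n=17: the only move is to 16(W), a W ⇒ L
n=18: can move to 9, which is L ⇒ W
n=19: the only move is to 18(W), a W ⇒ L
n=20: can move to 15, which is L ⇒ W
The starting position 20 is W: the player to move should move to 15, handing over an L position.

The first player wins.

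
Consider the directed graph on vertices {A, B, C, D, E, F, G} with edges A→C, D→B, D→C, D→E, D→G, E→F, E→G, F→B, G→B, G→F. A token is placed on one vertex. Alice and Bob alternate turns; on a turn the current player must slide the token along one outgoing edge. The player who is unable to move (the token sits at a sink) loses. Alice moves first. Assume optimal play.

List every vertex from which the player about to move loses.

Classify positions by backward induction: terminal positions (no move available) are L. From any other position, the mover wins iff some move reaches an L.
Every edge goes from a vertex to one that appears earlier in the order C, B, F, G, E, D, A, so processing vertices in that order labels each vertex after all of its successors.
C: no outgoing edge → L
B: no outgoing edge → L
F: can move to B, which is L ⇒ W
G: can move to B, which is L ⇒ W
E: moves to G(W), F(W); every one is W ⇒ L
D: can move to E, which is L ⇒ W
A: can move to C, which is L ⇒ W
Reading off the rows marked L gives the requested list; there are 3 such vertices.

B, C, E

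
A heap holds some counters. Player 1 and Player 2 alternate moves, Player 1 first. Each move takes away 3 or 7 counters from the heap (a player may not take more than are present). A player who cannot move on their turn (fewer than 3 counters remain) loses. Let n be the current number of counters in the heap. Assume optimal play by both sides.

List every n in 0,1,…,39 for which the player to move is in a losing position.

Label each position W (a win for the player to move) or L (a loss). A position with no legal move is L; any other position is W exactly when some move reaches an L, and L when every move reaches a W.
n=0: no move → L
n=1: no move → L
n=2: no move → L
n=3: reaches L-position 0 → W
n=4: reaches L-position 1 → W
n=5: reaches L-position 2 → W
n=6: only reaches 3(W), which is W → L
n=7: reaches L-position 0 → W
n=8: reaches L-position 1 → W
n=9: reaches L-position 6 → W
n=10: only reaches 7(W), 3(W), all W → L
n=11: only reaches 8(W), 4(W), all W → L
n=12: only reaches 9(W), 5(W), all W → L
n=13: reaches L-position 10 → W
n=14: reaches L-position 11 → W
n=15: reaches L-position 12 → W
n=16: only reaches 13(W), 9(W), all W → L
n=17: reaches L-position 10 → W
n=18: reaches L-position 11 → W
n=19: reaches L-position 16 → W
n=20: only reaches 17(W), 13(W), all W → L
n=21: only reaches 18(W), 14(W), all W → L
n=22: only reaches 19(W), 15(W), all W → L
n=23: reaches L-position 20 → W
n=24: reaches L-position 21 → W
n=25: reaches L-position 22 → W
n=26: only reaches 23(W), 19(W), all W → L
n=27: reaches L-position 20 → W
n=28: reaches L-position 21 → W
n=29: reaches L-position 26 → W
n=30: only reaches 27(W), 23(W), all W → L
n=31: only reaches 28(W), 24(W), all W → L
n=32: only reaches 29(W), 25(W), all W → L
n=33: reaches L-position 30 → W
n=34: reaches L-position 31 → W
n=35: reaches L-position 32 → W
n=36: only reaches 33(W), 29(W), all W → L
n=37: reaches L-position 30 → W
n=38: reaches L-position 31 → W
n=39: reaches L-position 36 → W
The losing starting values of n are exactly the entries labelled L in this table (16 of them).

0, 1, 2, 6, 10, 11, 12, 16, 20, 21, 22, 26, 30, 31, 32, 36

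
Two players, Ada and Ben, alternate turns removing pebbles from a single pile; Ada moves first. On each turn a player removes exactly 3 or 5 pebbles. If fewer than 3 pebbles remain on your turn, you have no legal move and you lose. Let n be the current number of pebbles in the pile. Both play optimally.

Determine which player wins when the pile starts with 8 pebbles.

Ben wins.

Compute win/loss labels from the base case upward. A position with no move is L. Any other position is W if it can reach an L in one move, else L.
n=0: no move → L
n=1: no move → L
n=2: no move → L
n=3: reaches L-position 0 → W
n=4: reaches L-position 1 → W
n=5: reaches L-position 2 → W
n=6: reaches L-position 1 → W
n=7: reaches L-position 2 → W
n=8: only reaches 5(W), 3(W), all W → L
Every move from 8 reaches a W position, so the mover loses.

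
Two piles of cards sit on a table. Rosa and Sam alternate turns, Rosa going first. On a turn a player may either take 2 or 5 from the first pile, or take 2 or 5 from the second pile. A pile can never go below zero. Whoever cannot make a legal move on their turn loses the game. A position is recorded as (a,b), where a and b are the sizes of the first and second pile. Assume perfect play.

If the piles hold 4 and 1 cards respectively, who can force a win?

Positions with no move are L. A position that does have a move is losing for the player to move precisely when every available move leads to a winning position for the opponent. Fill in the labels:
No move ever increases a pile, so every position that can arise here has a ≤ 4 and b ≤ 1; it is enough to label the cells with 0 ≤ a ≤ 4 and 0 ≤ b ≤ 1.
Every move lowers a or b (never raises either), so fill the grid row by row in increasing a, and left to right within a row: each cell's successors are then already labelled.
      b=0  b=1
a=0:    L    L
a=1:    L    L
a=2:    W    W
a=3:    W    W
a=4:    L    L
Cells with no legal move (terminal, hence L): (0,0), (0,1), (1,0), (1,1).
The remaining L cells, each justified by listing all of its moves:
(4,0): only reaches (2,0)(W), which is W → L
(4,1): only reaches (2,1)(W), which is W → L
Every other cell has at least one move into one of the L cells above, so it is W.
Every move from (4,1) reaches a W position, so the mover loses.

Sam wins.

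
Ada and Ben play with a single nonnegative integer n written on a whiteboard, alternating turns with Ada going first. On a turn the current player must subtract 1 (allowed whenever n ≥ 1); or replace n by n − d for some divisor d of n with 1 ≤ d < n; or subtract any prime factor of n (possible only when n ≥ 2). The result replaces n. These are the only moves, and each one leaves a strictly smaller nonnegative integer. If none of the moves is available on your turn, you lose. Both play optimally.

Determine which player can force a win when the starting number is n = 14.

Use the standard recursion: the mover loses at a terminal position; elsewhere, the mover wins exactly when some move hands the opponent an L position.
n=0: no move → L
n=1: can move to 0, which is L ⇒ W
n=2: can move to 0, which is L ⇒ W
n=3: can move to 0, which is L ⇒ W
n=4: moves to 2(W), 3(W); every one is W ⇒ L
n=5: can move to 0, which is L ⇒ W
n=6: can move to 4, which is L ⇒ W
n=7: can move to 0, which is L ⇒ W
n=8: can move to 4, which is L ⇒ W
n=9: moves to 6(W), 8(W); every one is W ⇒ L
n=10: can move to 9, which is L ⇒ W
n=11: can move to 0, which is L ⇒ W
n=12: can move to 9, which is L ⇒ W
n=13: can move to 0, which is L ⇒ W
n=14: moves to 7(W), 12(W), 13(W); every one is W ⇒ L
The starting position 14 is L: whatever Ada does, the opponent receives a W position.

Ben wins.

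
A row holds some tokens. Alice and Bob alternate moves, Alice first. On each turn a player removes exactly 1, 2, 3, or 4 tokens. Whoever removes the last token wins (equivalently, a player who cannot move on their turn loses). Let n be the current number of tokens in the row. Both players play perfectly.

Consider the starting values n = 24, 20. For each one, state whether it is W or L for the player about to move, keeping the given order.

24: W, 20: L

Use the standard recursion: the mover loses at a terminal position; elsewhere, the mover wins exactly when some move hands the opponent an L position.
n=0: no move → L
n=1: can move to 0, which is L ⇒ W
n=2: can move to 0, which is L ⇒ W
n=3: can move to 0, which is L ⇒ W
n=4: can move to 0, which is L ⇒ W
n=5: moves to 4(W), 3(W), 2(W), 1(W); every one is W ⇒ L
n=6: can move to 5, which is L ⇒ W
n=7: can move to 5, which is L ⇒ W
n=8: can move to 5, which is L ⇒ W
n=9: can move to 5, which is L ⇒ W
n=10: moves to 9(W), 8(W), 7(W), 6(W); every one is W ⇒ L
n=11: can move to 10, which is L ⇒ W
n=12: can move to 10, which is L ⇒ W
n=13: can move to 10, which is L ⇒ W
n=14: can move to 10, which is L ⇒ W
n=15: moves to 14(W), 13(W), 12(W), 11(W); every one is W ⇒ L
n=16: can move to 15, which is L ⇒ W
n=17: can move to 15, which is L ⇒ W
n=18: can move to 15, which is L ⇒ W
n=19: can move to 15, which is L ⇒ W
n=20: moves to 19(W), 18(W), 17(W), 16(W); every one is W ⇒ L
n=21: can move to 20, which is L ⇒ W
n=22: can move to 20, which is L ⇒ W
n=23: can move to 20, which is L ⇒ W
n=24: can move to 20, which is L ⇒ W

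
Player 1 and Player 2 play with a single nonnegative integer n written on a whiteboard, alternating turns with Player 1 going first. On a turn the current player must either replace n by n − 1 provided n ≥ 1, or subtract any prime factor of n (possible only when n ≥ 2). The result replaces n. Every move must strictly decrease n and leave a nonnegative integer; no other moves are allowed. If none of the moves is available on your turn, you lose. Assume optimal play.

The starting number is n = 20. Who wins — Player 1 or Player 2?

Player 2 wins.

Build the W/L table. Terminal = L. A non-terminal position is W if it has a move to some L; otherwise it is L.
n=0: no move → L
n=1: →0(L), so W
n=2: →0(L), so W
n=3: →0(L), so W
n=4: →2(W), 3(W) — all W, so L
n=5: →0(L), so W
n=6: →4(L), so W
n=7: →0(L), so W
n=8: →6(W), 7(W) — all W, so L
n=9: →8(L), so W
n=10: →8(L), so W
n=11: →0(L), so W
n=12: →9(W), 10(W), 11(W) — all W, so L
n=13: →0(L), so W
n=14: →12(L), so W
n=15: →12(L), so W
n=16: →14(W), 15(W) — all W, so L
n=17: →0(L), so W
n=18: →16(L), so W
n=19: →0(L), so W
n=20: →15(W), 18(W), 19(W) — all W, so L
Every move from 20 reaches a W position, so the mover loses.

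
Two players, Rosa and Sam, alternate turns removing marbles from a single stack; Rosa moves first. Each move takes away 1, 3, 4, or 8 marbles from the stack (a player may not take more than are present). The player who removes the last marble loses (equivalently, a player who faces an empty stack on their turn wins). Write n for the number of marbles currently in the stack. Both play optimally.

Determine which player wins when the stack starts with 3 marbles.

Use the standard recursion: the mover wins at a terminal position; elsewhere, the mover wins exactly when some move hands the opponent an L position.
n=0: no move; the opponent has just taken the last marble and therefore loses → W
n=1: →0(W) only, which is W, so L
n=2: →1(L), so W
n=3: →2(W), 0(W) — all W, so L
The starting position 3 is L: whatever Rosa does, the opponent receives a W position.

Sam wins.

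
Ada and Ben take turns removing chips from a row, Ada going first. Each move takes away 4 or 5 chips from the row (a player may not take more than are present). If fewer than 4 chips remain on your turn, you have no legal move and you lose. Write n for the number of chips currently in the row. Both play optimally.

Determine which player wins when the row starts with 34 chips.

Ada wins.

Use the standard recursion: the mover loses at a terminal position; elsewhere, the mover wins exactly when some move hands the opponent an L position.
n=0: no move → L
n=1: no move → L
n=2: no move → L
n=3: no move → L
n=4: W (go to 0, an L position)
n=5: W (go to 1, an L position)
n=6: W (go to 2, an L position)
n=7: W (go to 3, an L position)
n=8: W (go to 3, an L position)
n=9: L (options 5(W), 4(W) are all W)
n=10: L (options 6(W), 5(W) are all W)
n=11: L (options 7(W), 6(W) are all W)
n=12: L (options 8(W), 7(W) are all W)
n=13: W (go to 9, an L position)
n=14: W (go to 10, an L position)
n=15: W (go to 11, an L position)
n=16: W (go to 12, an L position)
n=17: W (go to 12, an L position)
n=18: L (options 14(W), 13(W) are all W)
n=19: L (options 15(W), 14(W) are all W)
n=20: L (options 16(W), 15(W) are all W)
n=21: L (options 17(W), 16(W) are all W)
n=22: W (go to 18, an L position)
n=23: W (go to 19, an L position)
n=24: W (go to 20, an L position)
n=25: W (go to 21, an L position)
n=26: W (go to 21, an L position)
n=27: L (options 23(W), 22(W) are all W)
n=28: L (options 24(W), 23(W) are all W)
n=29: L (options 25(W), 24(W) are all W)
n=30: L (options 26(W), 25(W) are all W)
n=31: W (go to 27, an L position)
n=32: W (go to 28, an L position)
n=33: W (go to 29, an L position)
n=34: W (go to 30, an L position)
From 34 Ada can remove 4, leaving 30, reaching an L position.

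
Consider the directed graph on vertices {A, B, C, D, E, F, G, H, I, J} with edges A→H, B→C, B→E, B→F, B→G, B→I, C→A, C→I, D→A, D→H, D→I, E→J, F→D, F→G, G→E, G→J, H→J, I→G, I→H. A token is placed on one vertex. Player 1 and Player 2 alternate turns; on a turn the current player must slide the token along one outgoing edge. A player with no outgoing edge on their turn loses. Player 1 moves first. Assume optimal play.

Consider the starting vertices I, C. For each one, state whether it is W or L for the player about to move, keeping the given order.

I: L, C: W

Build the W/L table. Terminal = L. A non-terminal position is W if it has a move to some L; otherwise it is L.
Every edge goes from a vertex to one that appears earlier in the order J, H, E, G, A, I, D, F, C, B, so processing vertices in that order labels each vertex after all of its successors.
J: no outgoing edge → L
H: →J(L), so W
E: →J(L), so W
G: →J(L), so W
A: →H(W) only, which is W, so L
I: →G(W), H(W) — all W, so L
D: →I(L), so W
F: →D(W), G(W) — all W, so L
C: →I(L), so W
B: →F(L), so W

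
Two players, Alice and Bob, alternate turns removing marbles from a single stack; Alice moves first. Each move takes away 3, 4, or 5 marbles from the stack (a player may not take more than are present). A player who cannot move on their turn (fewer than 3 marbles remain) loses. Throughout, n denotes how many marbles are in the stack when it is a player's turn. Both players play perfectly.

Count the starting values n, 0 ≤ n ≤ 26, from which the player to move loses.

12

Compute win/loss labels from the base case upward. A position with no move is L. Any other position is W if it can reach an L in one move, else L.
n=0: no move → L
n=1: no move → L
n=2: no move → L
n=3: →0(L), so W
n=4: →1(L), so W
n=5: →2(L), so W
n=6: →2(L), so W
n=7: →2(L), so W
n=8: →5(W), 4(W), 3(W) — all W, so L
n=9: →6(W), 5(W), 4(W) — all W, so L
n=10: →7(W), 6(W), 5(W) — all W, so L
n=11: →8(L), so W
n=12: →9(L), so W
n=13: →10(L), so W
n=14: →10(L), so W
n=15: →10(L), so W
n=16: →13(W), 12(W), 11(W) — all W, so L
n=17: →14(W), 13(W), 12(W) — all W, so L
n=18: →15(W), 14(W), 13(W) — all W, so L
n=19: →16(L), so W
n=20: →17(L), so W
n=21: →18(L), so W
n=22: →18(L), so W
n=23: →18(L), so W
n=24: →21(W), 20(W), 19(W) — all W, so L
n=25: →22(W), 21(W), 20(W) — all W, so L
n=26: →23(W), 22(W), 21(W) — all W, so L
L entries with 0 ≤ n ≤ 26: n = 0, 1, 2, 8, 9, 10, 16, 17, 18, 24, 25, 26; that makes 12.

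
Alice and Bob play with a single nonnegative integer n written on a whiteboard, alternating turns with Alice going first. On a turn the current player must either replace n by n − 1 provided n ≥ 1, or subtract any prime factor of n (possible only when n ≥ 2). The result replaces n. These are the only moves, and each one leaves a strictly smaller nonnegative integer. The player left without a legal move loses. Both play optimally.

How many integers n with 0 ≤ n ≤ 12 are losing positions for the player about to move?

Build the W/L table. Terminal = L. A non-terminal position is W if it has a move to some L; otherwise it is L.
n=0: no move → L
n=1: reaches L-position 0 → W
n=2: reaches L-position 0 → W
n=3: reaches L-position 0 → W
n=4: only reaches 2(W), 3(W), all W → L
n=5: reaches L-position 0 → W
n=6: reaches L-position 4 → W
n=7: reaches L-position 0 → W
n=8: only reaches 6(W), 7(W), all W → L
n=9: reaches L-position 8 → W
n=10: reaches L-position 8 → W
n=11: reaches L-position 0 → W
n=12: only reaches 9(W), 10(W), 11(W), all W → L
L entries with 0 ≤ n ≤ 12: n = 0, 4, 8, 12; that makes 4.

4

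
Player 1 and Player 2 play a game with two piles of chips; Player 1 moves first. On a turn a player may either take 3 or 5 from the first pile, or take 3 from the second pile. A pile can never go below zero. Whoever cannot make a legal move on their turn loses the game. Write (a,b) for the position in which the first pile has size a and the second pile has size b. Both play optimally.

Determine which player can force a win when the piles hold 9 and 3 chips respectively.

Classify positions by backward induction: terminal positions (no move available) are L. From any other position, the mover wins iff some move reaches an L.
No move ever increases a pile, so every position that can arise here has a ≤ 9 and b ≤ 3; it is enough to label the cells with 0 ≤ a ≤ 9 and 0 ≤ b ≤ 3.
Every move lowers a or b (never raises either), so fill the grid row by row in increasing a, and left to right within a row: each cell's successors are then already labelled.
      b=0  b=1  b=2  b=3
a=0:    L    L    L    W
a=1:    L    L    L    W
a=2:    L    L    L    W
a=3:    W    W    W    L
a=4:    W    W    W    L
a=5:    W    W    W    L
a=6:    W    W    W    W
a=7:    W    W    W    W
a=8:    L    L    L    W
a=9:    L    L    L    W
Cells with no legal move (terminal, hence L): (0,0), (0,1), (0,2), (1,0), (1,1), (1,2), (2,0), (2,1), (2,2).
The remaining L cells, each justified by listing all of its moves:
(3,3): moves to (0,3)(W), (3,0)(W); every one is W ⇒ L
(4,3): moves to (1,3)(W), (4,0)(W); every one is W ⇒ L
(5,3): moves to (2,3)(W), (0,3)(W), (5,0)(W); every one is W ⇒ L
(8,0): moves to (5,0)(W), (3,0)(W); every one is W ⇒ L
(8,1): moves to (5,1)(W), (3,1)(W); every one is W ⇒ L
(8,2): moves to (5,2)(W), (3,2)(W); every one is W ⇒ L
(9,0): moves to (6,0)(W), (4,0)(W); every one is W ⇒ L
(9,1): moves to (6,1)(W), (4,1)(W); every one is W ⇒ L
(9,2): moves to (6,2)(W), (4,2)(W); every one is W ⇒ L
Every other cell has at least one move into one of the L cells above, so it is W.
From (9,3) Player 1 can move to (4,3), reaching an L position.

Player 1 wins.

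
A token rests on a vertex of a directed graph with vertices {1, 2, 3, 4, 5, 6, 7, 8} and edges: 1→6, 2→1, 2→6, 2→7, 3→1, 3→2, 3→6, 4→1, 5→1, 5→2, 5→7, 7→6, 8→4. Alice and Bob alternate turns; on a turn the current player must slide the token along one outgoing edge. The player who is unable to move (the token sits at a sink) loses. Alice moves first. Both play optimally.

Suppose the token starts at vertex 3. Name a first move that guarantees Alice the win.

Move to 6.

Work bottom-up. With no move the player to move loses. Otherwise the position is W if at least one move leads to an L position for the opponent, and L if every move leads to a W.
Every edge goes from a vertex to one that appears earlier in the order 6, 7, 1, 2, 4, 3, 8, 5, so processing vertices in that order labels each vertex after all of its successors.
6: no outgoing edge → L
7: →6(L), so W
1: →6(L), so W
2: →6(L), so W
4: →1(W) only, which is W, so L
3: →6(L), so W
8: →4(L), so W
5: →2(W), 1(W), 7(W) — all W, so L
From 3, the L positions reachable in one move are: 6.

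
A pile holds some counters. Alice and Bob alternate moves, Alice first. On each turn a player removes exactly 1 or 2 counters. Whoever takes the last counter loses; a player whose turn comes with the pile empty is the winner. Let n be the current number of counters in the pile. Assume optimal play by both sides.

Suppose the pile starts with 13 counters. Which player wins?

Use the standard recursion: the mover wins at a terminal position; elsewhere, the mover wins exactly when some move hands the opponent an L position.
n=0: no move; the opponent has just taken the last counter and therefore loses → W
n=1: only reaches 0(W), which is W → L
n=2: reaches L-position 1 → W
n=3: reaches L-position 1 → W
n=4: only reaches 3(W), 2(W), all W → L
n=5: reaches L-position 4 → W
n=6: reaches L-position 4 → W
n=7: only reaches 6(W), 5(W), all W → L
n=8: reaches L-position 7 → W
n=9: reaches L-position 7 → W
n=10: only reaches 9(W), 8(W), all W → L
n=11: reaches L-position 10 → W
n=12: reaches L-position 10 → W
n=13: only reaches 12(W), 11(W), all W → L
Every move from 13 reaches a W position, so the mover loses.

Bob wins.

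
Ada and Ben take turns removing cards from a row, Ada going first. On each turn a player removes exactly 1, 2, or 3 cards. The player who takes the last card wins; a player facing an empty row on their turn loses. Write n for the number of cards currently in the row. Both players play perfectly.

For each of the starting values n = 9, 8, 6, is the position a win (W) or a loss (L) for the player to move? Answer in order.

Positions with no move are L. A position that does have a move is losing for the player to move precisely when every available move leads to a winning position for the opponent. Fill in the labels:
n=0: no move → L
n=1: can move to 0, which is L ⇒ W
n=2: can move to 0, which is L ⇒ W
n=3: can move to 0, which is L ⇒ W
n=4: moves to 3(W), 2(W), 1(W); every one is W ⇒ L
n=5: can move to 4, which is L ⇒ W
n=6: can move to 4, which is L ⇒ W
n=7: can move to 4, which is L ⇒ W
n=8: moves to 7(W), 6(W), 5(W); every one is W ⇒ L
n=9: can move to 8, which is L ⇒ W

9: W, 8: L, 6: W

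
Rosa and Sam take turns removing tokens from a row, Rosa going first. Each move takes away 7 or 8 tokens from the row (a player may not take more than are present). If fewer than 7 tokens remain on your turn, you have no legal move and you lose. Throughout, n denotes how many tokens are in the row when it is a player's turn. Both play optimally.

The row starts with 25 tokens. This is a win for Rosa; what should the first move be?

Remove 7, leaving 18.

Build the W/L table. Terminal = L. A non-terminal position is W if it has a move to some L; otherwise it is L.
n=0: no move → L
n=1: no move → L
n=2: no move → L
n=3: no move → L
n=4: no move → L
n=5: no move → L
n=6: no move → L
n=7: reaches L-position 0 → W
n=8: reaches L-position 1 → W
n=9: reaches L-position 2 → W
n=10: reaches L-position 3 → W
n=11: reaches L-position 4 → W
n=12: reaches L-position 5 → W
n=13: reaches L-position 6 → W
n=14: reaches L-position 6 → W
n=15: only reaches 8(W), 7(W), all W → L
n=16: only reaches 9(W), 8(W), all W → L
n=17: only reaches 10(W), 9(W), all W → L
n=18: only reaches 11(W), 10(W), all W → L
n=19: only reaches 12(W), 11(W), all W → L
n=20: only reaches 13(W), 12(W), all W → L
n=21: only reaches 14(W), 13(W), all W → L
n=22: reaches L-position 15 → W
n=23: reaches L-position 16 → W
n=24: reaches L-position 17 → W
n=25: reaches L-position 18 → W
From 25, the L positions reachable in one move are: 18, 17. Any move reaching one of these is winning.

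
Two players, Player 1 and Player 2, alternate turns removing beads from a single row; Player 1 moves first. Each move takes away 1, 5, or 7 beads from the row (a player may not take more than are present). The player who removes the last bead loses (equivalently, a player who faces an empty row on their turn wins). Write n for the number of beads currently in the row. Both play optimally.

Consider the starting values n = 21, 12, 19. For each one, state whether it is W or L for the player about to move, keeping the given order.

Build the W/L table. Terminal = W. A non-terminal position is W if it has a move to some L; otherwise it is L.
n=0: no move; the opponent has just taken the last bead and therefore loses → W
n=1: →0(W) only, which is W, so L
n=2: →1(L), so W
n=3: →2(W) only, which is W, so L
n=4: →3(L), so W
n=5: →4(W), 0(W) — all W, so L
n=6: →5(L), so W
n=7: →6(W), 2(W), 0(W) — all W, so L
n=8: →7(L), so W
n=9: →8(W), 4(W), 2(W) — all W, so L
n=10: →9(L), so W
n=11: →10(W), 6(W), 4(W) — all W, so L
n=12: →11(L), so W
n=13: →12(W), 8(W), 6(W) — all W, so L
n=14: →13(L), so W
n=15: →14(W), 10(W), 8(W) — all W, so L
n=16: →15(L), so W
n=17: →16(W), 12(W), 10(W) — all W, so L
n=18: →17(L), so W
n=19: →18(W), 14(W), 12(W) — all W, so L
n=20: →19(L), so W
n=21: →20(W), 16(W), 14(W) — all W, so L

21: L, 12: W, 19: L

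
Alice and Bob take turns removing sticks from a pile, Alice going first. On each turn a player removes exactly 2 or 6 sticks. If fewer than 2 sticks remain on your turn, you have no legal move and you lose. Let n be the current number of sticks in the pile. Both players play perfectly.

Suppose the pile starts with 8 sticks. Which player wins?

Bob wins.

Compute win/loss labels from the base case upward. A position with no move is L. Any other position is W if it can reach an L in one move, else L.
n=0: no move → L
n=1: no move → L
n=2: can move to 0, which is L ⇒ W
n=3: can move to 1, which is L ⇒ W
n=4: the only move is to 2(W), a W ⇒ L
n=5: the only move is to 3(W), a W ⇒ L
n=6: can move to 4, which is L ⇒ W
n=7: can move to 5, which is L ⇒ W
n=8: moves to 6(W), 2(W); every one is W ⇒ L
Every move from 8 reaches a W position, so the mover loses.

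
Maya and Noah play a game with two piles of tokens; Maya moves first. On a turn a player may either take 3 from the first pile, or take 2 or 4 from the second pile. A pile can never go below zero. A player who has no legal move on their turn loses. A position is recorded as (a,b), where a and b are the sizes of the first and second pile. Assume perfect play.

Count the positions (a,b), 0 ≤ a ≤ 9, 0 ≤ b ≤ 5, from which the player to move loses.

20

Compute win/loss labels from the base case upward. A position with no move is L. Any other position is W if it can reach an L in one move, else L.
Every move lowers a or b (never raises either), so fill the grid row by row in increasing a, and left to right within a row: each cell's successors are then already labelled.
      b=0  b=1  b=2  b=3  b=4  b=5
a=0:    L    L    W    W    W    W
a=1:    L    L    W    W    W    W
a=2:    L    L    W    W    W    W
a=3:    W    W    L    L    W    W
a=4:    W    W    L    L    W    W
a=5:    W    W    L    L    W    W
a=6:    L    L    W    W    W    W
a=7:    L    L    W    W    W    W
a=8:    L    L    W    W    W    W
a=9:    W    W    L    L    W    W
Cells with no legal move (terminal, hence L): (0,0), (0,1), (1,0), (1,1), (2,0), (2,1).
The remaining L cells, each justified by listing all of its moves:
(3,2): L (options (0,2)(W), (3,0)(W) are all W)
(3,3): L (options (0,3)(W), (3,1)(W) are all W)
(4,2): L (options (1,2)(W), (4,0)(W) are all W)
(4,3): L (options (1,3)(W), (4,1)(W) are all W)
(5,2): L (options (2,2)(W), (5,0)(W) are all W)
(5,3): L (options (2,3)(W), (5,1)(W) are all W)
(6,0): L (sole option (3,0)(W) is W)
(6,1): L (sole option (3,1)(W) is W)
(7,0): L (sole option (4,0)(W) is W)
(7,1): L (sole option (4,1)(W) is W)
(8,0): L (sole option (5,0)(W) is W)
(8,1): L (sole option (5,1)(W) is W)
(9,2): L (options (6,2)(W), (9,0)(W) are all W)
(9,3): L (options (6,3)(W), (9,1)(W) are all W)
Every other cell has at least one move into one of the L cells above, so it is W.
L cells per row: a=0: 2, a=1: 2, a=2: 2, a=3: 2, a=4: 2, a=5: 2, a=6: 2, a=7: 2, a=8: 2, a=9: 2; total 20.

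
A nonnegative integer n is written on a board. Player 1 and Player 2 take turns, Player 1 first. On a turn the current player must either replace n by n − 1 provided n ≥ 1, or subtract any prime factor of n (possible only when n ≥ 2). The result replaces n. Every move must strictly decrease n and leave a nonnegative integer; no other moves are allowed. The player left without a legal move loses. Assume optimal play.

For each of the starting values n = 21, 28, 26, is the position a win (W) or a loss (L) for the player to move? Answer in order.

21: W, 28: L, 26: W

Build the W/L table. Terminal = L. A non-terminal position is W if it has a move to some L; otherwise it is L.
n=0: no move → L
n=1: →0(L), so W
n=2: →0(L), so W
n=3: →0(L), so W
n=4: →2(W), 3(W) — all W, so L
n=5: →0(L), so W
n=6: →4(L), so W
n=7: →0(L), so W
n=8: →6(W), 7(W) — all W, so L
n=9: →8(L), so W
n=10: →8(L), so W
n=11: →0(L), so W
n=12: →9(W), 10(W), 11(W) — all W, so L
n=13: →0(L), so W
n=14: →12(L), so W
n=15: →12(L), so W
n=16: →14(W), 15(W) — all W, so L
n=17: →0(L), so W
n=18: →16(L), so W
n=19: →0(L), so W
n=20: →15(W), 18(W), 19(W) — all W, so L
n=21: →20(L), so W
n=22: →20(L), so W
n=23: →0(L), so W
n=24: →21(W), 22(W), 23(W) — all W, so L
n=25: →20(L), so W
n=26: →24(L), so W
n=27: →24(L), so W
n=28: →21(W), 26(W), 27(W) — all W, so L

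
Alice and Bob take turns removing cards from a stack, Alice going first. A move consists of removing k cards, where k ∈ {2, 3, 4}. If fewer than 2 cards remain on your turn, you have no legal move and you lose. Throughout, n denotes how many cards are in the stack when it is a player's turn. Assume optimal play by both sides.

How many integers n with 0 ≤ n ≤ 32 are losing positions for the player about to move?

Label each position W (a win for the player to move) or L (a loss). A position with no legal move is L; any other position is W exactly when some move reaches an L, and L when every move reaches a W.
n=0: no move → L
n=1: no move → L
n=2: →0(L), so W
n=3: →1(L), so W
n=4: →1(L), so W
n=5: →1(L), so W
n=6: →4(W), 3(W), 2(W) — all W, so L
n=7: →5(W), 4(W), 3(W) — all W, so L
n=8: →6(L), so W
n=9: →7(L), so W
n=10: →7(L), so W
n=11: →7(L), so W
n=12: →10(W), 9(W), 8(W) — all W, so L
n=13: →11(W), 10(W), 9(W) — all W, so L
n=14: →12(L), so W
n=15: →13(L), so W
n=16: →13(L), so W
n=17: →13(L), so W
n=18: →16(W), 15(W), 14(W) — all W, so L
n=19: →17(W), 16(W), 15(W) — all W, so L
n=20: →18(L), so W
n=21: →19(L), so W
n=22: →19(L), so W
n=23: →19(L), so W
n=24: →22(W), 21(W), 20(W) — all W, so L
n=25: →23(W), 22(W), 21(W) — all W, so L
n=26: →24(L), so W
n=27: →25(L), so W
n=28: →25(L), so W
n=29: →25(L), so W
n=30: →28(W), 27(W), 26(W) — all W, so L
n=31: →29(W), 28(W), 27(W) — all W, so L
n=32: →30(L), so W
L entries with 0 ≤ n ≤ 32: n = 0, 1, 6, 7, 12, 13, 18, 19, 24, 25, 30, 31; that makes 12.

12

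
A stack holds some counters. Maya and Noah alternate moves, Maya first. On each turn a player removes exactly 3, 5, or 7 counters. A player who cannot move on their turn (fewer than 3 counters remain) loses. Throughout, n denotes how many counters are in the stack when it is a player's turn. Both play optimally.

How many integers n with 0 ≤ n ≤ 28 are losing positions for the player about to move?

9

Work bottom-up. With no move the player to move loses. Otherwise the position is W if at least one move leads to an L position for the opponent, and L if every move leads to a W.
n=0: no move → L
n=1: no move → L
n=2: no move → L
n=3: reaches L-position 0 → W
n=4: reaches L-position 1 → W
n=5: reaches L-position 2 → W
n=6: reaches L-position 1 → W
n=7: reaches L-position 2 → W
n=8: reaches L-position 1 → W
n=9: reaches L-position 2 → W
n=10: only reaches 7(W), 5(W), 3(W), all W → L
n=11: only reaches 8(W), 6(W), 4(W), all W → L
n=12: only reaches 9(W), 7(W), 5(W), all W → L
n=13: reaches L-position 10 → W
n=14: reaches L-position 11 → W
n=15: reaches L-position 12 → W
n=16: reaches L-position 11 → W
n=17: reaches L-position 12 → W
n=18: reaches L-position 11 → W
n=19: reaches L-position 12 → W
n=20: only reaches 17(W), 15(W), 13(W), all W → L
n=21: only reaches 18(W), 16(W), 14(W), all W → L
n=22: only reaches 19(W), 17(W), 15(W), all W → L
n=23: reaches L-position 20 → W
n=24: reaches L-position 21 → W
n=25: reaches L-position 22 → W
n=26: reaches L-position 21 → W
n=27: reaches L-position 22 → W
n=28: reaches L-position 21 → W
L entries with 0 ≤ n ≤ 28: n = 0, 1, 2, 10, 11, 12, 20, 21, 22; that makes 9.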